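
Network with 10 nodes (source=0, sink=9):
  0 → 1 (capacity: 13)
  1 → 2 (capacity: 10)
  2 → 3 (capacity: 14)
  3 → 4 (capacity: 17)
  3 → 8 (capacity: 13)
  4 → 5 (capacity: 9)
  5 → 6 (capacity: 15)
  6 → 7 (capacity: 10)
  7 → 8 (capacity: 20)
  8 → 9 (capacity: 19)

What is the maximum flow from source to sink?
Maximum flow = 10

Max flow: 10

Flow assignment:
  0 → 1: 10/13
  1 → 2: 10/10
  2 → 3: 10/14
  3 → 8: 10/13
  8 → 9: 10/19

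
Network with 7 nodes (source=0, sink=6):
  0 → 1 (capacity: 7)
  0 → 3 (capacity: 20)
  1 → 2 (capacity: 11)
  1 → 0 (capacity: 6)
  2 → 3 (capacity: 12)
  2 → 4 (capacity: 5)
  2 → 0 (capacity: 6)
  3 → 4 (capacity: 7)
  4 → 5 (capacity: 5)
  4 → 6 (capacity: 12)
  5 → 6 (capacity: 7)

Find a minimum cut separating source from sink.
Min cut value = 12, edges: (2,4), (3,4)

Min cut value: 12
Partition: S = [0, 1, 2, 3], T = [4, 5, 6]
Cut edges: (2,4), (3,4)

By max-flow min-cut theorem, max flow = min cut = 12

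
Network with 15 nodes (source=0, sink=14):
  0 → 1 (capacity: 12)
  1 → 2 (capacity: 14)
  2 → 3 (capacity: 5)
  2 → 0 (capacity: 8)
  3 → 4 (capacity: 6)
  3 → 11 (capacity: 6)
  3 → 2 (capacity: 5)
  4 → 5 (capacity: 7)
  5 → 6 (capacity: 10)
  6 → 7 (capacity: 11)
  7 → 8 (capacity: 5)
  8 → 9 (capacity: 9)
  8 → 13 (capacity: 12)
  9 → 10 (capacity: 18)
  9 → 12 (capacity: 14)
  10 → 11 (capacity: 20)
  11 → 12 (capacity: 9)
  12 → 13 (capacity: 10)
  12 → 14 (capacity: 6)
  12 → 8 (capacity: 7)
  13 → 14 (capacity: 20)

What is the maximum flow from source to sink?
Maximum flow = 5

Max flow: 5

Flow assignment:
  0 → 1: 12/12
  1 → 2: 12/14
  2 → 3: 5/5
  2 → 0: 7/8
  3 → 11: 5/6
  11 → 12: 5/9
  12 → 14: 5/6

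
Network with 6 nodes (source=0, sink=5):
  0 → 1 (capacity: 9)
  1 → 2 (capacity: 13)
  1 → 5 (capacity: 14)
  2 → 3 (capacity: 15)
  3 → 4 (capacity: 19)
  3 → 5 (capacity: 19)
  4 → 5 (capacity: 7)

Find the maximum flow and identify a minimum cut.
Max flow = 9, Min cut edges: (0,1)

Maximum flow: 9
Minimum cut: (0,1)
Partition: S = [0], T = [1, 2, 3, 4, 5]

Max-flow min-cut theorem verified: both equal 9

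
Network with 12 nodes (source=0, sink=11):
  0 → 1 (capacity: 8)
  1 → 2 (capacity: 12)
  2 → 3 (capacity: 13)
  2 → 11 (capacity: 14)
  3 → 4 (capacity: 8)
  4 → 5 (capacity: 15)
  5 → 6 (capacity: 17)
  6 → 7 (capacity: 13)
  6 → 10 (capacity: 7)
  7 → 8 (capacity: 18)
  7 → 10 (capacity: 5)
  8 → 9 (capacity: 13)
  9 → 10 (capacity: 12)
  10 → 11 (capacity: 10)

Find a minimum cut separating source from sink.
Min cut value = 8, edges: (0,1)

Min cut value: 8
Partition: S = [0], T = [1, 2, 3, 4, 5, 6, 7, 8, 9, 10, 11]
Cut edges: (0,1)

By max-flow min-cut theorem, max flow = min cut = 8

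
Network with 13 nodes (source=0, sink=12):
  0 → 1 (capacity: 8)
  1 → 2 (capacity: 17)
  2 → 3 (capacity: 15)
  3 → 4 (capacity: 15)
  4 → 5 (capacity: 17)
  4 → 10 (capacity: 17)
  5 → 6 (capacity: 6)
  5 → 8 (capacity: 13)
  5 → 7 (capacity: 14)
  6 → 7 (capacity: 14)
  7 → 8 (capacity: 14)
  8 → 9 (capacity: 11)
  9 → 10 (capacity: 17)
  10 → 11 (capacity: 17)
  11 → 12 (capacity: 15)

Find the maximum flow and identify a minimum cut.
Max flow = 8, Min cut edges: (0,1)

Maximum flow: 8
Minimum cut: (0,1)
Partition: S = [0], T = [1, 2, 3, 4, 5, 6, 7, 8, 9, 10, 11, 12]

Max-flow min-cut theorem verified: both equal 8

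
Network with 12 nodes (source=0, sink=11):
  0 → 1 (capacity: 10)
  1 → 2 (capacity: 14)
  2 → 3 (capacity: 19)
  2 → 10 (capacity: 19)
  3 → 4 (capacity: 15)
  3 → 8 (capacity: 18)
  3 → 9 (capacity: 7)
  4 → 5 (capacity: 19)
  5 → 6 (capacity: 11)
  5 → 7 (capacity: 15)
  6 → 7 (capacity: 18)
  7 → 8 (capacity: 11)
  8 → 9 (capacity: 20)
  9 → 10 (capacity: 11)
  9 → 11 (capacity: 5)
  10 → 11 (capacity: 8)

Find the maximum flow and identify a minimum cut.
Max flow = 10, Min cut edges: (0,1)

Maximum flow: 10
Minimum cut: (0,1)
Partition: S = [0], T = [1, 2, 3, 4, 5, 6, 7, 8, 9, 10, 11]

Max-flow min-cut theorem verified: both equal 10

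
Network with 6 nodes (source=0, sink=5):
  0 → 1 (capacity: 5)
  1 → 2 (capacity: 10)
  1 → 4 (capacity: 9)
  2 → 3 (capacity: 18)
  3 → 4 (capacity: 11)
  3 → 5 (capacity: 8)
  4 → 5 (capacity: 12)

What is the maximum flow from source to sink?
Maximum flow = 5

Max flow: 5

Flow assignment:
  0 → 1: 5/5
  1 → 4: 5/9
  4 → 5: 5/12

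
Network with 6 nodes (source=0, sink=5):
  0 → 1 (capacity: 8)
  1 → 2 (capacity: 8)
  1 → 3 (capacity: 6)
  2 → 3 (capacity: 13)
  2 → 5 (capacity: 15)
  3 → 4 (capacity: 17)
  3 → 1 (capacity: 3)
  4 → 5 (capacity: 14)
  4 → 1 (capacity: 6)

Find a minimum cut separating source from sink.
Min cut value = 8, edges: (0,1)

Min cut value: 8
Partition: S = [0], T = [1, 2, 3, 4, 5]
Cut edges: (0,1)

By max-flow min-cut theorem, max flow = min cut = 8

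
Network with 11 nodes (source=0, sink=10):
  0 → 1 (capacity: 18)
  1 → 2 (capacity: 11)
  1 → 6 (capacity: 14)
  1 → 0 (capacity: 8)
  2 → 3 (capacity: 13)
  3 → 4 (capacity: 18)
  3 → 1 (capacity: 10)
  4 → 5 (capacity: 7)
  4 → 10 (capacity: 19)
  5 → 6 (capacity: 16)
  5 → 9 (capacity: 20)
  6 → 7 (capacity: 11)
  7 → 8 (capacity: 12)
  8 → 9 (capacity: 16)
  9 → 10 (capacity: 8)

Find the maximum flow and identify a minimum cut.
Max flow = 18, Min cut edges: (0,1)

Maximum flow: 18
Minimum cut: (0,1)
Partition: S = [0], T = [1, 2, 3, 4, 5, 6, 7, 8, 9, 10]

Max-flow min-cut theorem verified: both equal 18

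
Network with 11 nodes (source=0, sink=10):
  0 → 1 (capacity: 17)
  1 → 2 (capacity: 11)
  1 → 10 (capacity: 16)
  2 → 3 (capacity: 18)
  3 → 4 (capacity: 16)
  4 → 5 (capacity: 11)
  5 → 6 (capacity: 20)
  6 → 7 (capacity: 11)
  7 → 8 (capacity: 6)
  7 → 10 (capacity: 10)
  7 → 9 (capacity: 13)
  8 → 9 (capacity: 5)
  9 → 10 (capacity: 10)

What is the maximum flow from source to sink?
Maximum flow = 17

Max flow: 17

Flow assignment:
  0 → 1: 17/17
  1 → 2: 1/11
  1 → 10: 16/16
  2 → 3: 1/18
  3 → 4: 1/16
  4 → 5: 1/11
  5 → 6: 1/20
  6 → 7: 1/11
  7 → 10: 1/10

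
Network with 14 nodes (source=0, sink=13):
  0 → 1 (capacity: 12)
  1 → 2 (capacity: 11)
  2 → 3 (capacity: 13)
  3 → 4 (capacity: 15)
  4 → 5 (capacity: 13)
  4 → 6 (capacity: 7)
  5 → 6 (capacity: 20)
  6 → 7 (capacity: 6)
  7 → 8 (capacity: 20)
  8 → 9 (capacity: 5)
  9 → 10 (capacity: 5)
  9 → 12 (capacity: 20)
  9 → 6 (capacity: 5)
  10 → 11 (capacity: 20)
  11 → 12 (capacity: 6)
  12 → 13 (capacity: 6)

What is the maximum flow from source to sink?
Maximum flow = 5

Max flow: 5

Flow assignment:
  0 → 1: 5/12
  1 → 2: 5/11
  2 → 3: 5/13
  3 → 4: 5/15
  4 → 6: 5/7
  6 → 7: 5/6
  7 → 8: 5/20
  8 → 9: 5/5
  9 → 12: 5/20
  12 → 13: 5/6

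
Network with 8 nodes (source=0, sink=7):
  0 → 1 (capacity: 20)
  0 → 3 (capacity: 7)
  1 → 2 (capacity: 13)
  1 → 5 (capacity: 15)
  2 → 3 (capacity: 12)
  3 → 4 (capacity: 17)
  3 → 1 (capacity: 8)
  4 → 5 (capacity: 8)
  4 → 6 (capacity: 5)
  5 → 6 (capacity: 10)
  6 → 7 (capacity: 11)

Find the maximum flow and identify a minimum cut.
Max flow = 11, Min cut edges: (6,7)

Maximum flow: 11
Minimum cut: (6,7)
Partition: S = [0, 1, 2, 3, 4, 5, 6], T = [7]

Max-flow min-cut theorem verified: both equal 11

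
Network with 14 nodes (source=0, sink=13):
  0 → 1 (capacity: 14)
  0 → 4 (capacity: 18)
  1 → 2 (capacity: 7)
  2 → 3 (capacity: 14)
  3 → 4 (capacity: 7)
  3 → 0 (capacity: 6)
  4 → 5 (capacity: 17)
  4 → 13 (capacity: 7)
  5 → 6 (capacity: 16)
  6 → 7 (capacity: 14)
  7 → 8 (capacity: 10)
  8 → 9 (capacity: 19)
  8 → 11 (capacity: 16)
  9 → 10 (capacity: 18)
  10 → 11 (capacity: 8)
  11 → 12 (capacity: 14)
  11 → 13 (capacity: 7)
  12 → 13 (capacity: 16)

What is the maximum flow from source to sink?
Maximum flow = 17

Max flow: 17

Flow assignment:
  0 → 1: 7/14
  0 → 4: 16/18
  1 → 2: 7/7
  2 → 3: 7/14
  3 → 4: 1/7
  3 → 0: 6/6
  4 → 5: 10/17
  4 → 13: 7/7
  5 → 6: 10/16
  6 → 7: 10/14
  7 → 8: 10/10
  8 → 11: 10/16
  11 → 12: 3/14
  11 → 13: 7/7
  12 → 13: 3/16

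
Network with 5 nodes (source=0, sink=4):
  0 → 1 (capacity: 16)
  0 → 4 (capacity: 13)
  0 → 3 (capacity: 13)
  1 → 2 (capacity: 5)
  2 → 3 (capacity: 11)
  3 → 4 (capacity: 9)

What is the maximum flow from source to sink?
Maximum flow = 22

Max flow: 22

Flow assignment:
  0 → 1: 5/16
  0 → 4: 13/13
  0 → 3: 4/13
  1 → 2: 5/5
  2 → 3: 5/11
  3 → 4: 9/9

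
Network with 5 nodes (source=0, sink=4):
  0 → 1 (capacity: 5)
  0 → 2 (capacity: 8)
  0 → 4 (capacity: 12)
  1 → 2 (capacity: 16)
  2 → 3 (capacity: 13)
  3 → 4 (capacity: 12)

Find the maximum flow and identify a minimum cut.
Max flow = 24, Min cut edges: (0,4), (3,4)

Maximum flow: 24
Minimum cut: (0,4), (3,4)
Partition: S = [0, 1, 2, 3], T = [4]

Max-flow min-cut theorem verified: both equal 24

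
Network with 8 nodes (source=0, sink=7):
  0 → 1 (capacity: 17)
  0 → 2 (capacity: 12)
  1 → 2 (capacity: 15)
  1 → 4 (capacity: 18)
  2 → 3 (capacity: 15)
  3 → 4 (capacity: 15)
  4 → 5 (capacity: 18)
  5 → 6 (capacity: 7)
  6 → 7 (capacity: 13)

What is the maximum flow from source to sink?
Maximum flow = 7

Max flow: 7

Flow assignment:
  0 → 2: 7/12
  2 → 3: 7/15
  3 → 4: 7/15
  4 → 5: 7/18
  5 → 6: 7/7
  6 → 7: 7/13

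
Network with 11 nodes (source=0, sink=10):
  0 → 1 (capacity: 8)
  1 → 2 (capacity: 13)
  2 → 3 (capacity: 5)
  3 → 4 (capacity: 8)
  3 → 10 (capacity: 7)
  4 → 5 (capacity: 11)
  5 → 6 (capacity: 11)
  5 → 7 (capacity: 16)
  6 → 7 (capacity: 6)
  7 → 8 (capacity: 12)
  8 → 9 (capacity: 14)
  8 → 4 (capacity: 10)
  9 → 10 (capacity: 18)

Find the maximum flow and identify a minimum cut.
Max flow = 5, Min cut edges: (2,3)

Maximum flow: 5
Minimum cut: (2,3)
Partition: S = [0, 1, 2], T = [3, 4, 5, 6, 7, 8, 9, 10]

Max-flow min-cut theorem verified: both equal 5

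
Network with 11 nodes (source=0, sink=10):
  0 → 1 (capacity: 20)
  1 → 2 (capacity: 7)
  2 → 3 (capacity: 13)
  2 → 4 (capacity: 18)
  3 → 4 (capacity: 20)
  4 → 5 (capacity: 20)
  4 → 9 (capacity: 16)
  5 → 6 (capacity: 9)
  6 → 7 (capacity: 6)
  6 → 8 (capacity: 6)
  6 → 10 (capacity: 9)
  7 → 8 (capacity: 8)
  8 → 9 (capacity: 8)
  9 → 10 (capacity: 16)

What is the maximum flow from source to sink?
Maximum flow = 7

Max flow: 7

Flow assignment:
  0 → 1: 7/20
  1 → 2: 7/7
  2 → 4: 7/18
  4 → 9: 7/16
  9 → 10: 7/16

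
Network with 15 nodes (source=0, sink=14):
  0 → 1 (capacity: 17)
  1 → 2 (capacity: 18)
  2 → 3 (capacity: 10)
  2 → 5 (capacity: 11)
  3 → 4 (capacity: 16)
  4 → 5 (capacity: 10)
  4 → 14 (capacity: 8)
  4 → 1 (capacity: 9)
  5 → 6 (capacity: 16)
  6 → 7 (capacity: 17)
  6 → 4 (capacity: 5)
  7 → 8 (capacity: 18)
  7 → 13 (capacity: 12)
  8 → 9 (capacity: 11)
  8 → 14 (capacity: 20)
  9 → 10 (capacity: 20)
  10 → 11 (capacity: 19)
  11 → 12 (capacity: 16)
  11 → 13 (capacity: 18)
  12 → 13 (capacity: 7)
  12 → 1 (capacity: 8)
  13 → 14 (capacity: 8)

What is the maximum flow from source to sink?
Maximum flow = 17

Max flow: 17

Flow assignment:
  0 → 1: 17/17
  1 → 2: 17/18
  2 → 3: 10/10
  2 → 5: 7/11
  3 → 4: 10/16
  4 → 5: 7/10
  4 → 14: 8/8
  5 → 6: 14/16
  6 → 7: 9/17
  6 → 4: 5/5
  7 → 8: 9/18
  8 → 14: 9/20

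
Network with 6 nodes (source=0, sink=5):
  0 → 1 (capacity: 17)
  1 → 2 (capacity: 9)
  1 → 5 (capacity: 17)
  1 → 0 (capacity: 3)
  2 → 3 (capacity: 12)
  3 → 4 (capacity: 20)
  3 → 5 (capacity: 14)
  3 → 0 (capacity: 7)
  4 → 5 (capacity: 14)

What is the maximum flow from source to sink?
Maximum flow = 17

Max flow: 17

Flow assignment:
  0 → 1: 17/17
  1 → 5: 17/17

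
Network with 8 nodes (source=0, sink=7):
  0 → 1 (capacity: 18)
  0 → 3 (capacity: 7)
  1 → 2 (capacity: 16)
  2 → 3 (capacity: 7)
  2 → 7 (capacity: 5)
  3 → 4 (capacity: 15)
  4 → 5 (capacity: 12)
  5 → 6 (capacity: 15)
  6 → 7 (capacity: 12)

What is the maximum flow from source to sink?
Maximum flow = 17

Max flow: 17

Flow assignment:
  0 → 1: 12/18
  0 → 3: 5/7
  1 → 2: 12/16
  2 → 3: 7/7
  2 → 7: 5/5
  3 → 4: 12/15
  4 → 5: 12/12
  5 → 6: 12/15
  6 → 7: 12/12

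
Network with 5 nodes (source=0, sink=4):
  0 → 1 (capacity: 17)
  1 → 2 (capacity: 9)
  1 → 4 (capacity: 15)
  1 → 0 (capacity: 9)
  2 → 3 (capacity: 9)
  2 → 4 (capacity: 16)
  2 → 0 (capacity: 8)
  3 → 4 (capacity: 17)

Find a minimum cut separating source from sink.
Min cut value = 17, edges: (0,1)

Min cut value: 17
Partition: S = [0], T = [1, 2, 3, 4]
Cut edges: (0,1)

By max-flow min-cut theorem, max flow = min cut = 17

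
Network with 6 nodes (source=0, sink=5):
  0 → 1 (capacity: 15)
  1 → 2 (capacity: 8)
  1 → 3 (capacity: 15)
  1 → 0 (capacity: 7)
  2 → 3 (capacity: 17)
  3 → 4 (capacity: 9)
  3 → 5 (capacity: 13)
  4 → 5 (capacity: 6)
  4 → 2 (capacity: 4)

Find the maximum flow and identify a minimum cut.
Max flow = 15, Min cut edges: (0,1)

Maximum flow: 15
Minimum cut: (0,1)
Partition: S = [0], T = [1, 2, 3, 4, 5]

Max-flow min-cut theorem verified: both equal 15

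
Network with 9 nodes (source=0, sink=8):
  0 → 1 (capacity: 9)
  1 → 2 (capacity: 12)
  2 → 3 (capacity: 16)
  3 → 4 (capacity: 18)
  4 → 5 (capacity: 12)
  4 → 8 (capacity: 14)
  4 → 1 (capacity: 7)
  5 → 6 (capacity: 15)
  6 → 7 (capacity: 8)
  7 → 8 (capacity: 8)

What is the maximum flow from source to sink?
Maximum flow = 9

Max flow: 9

Flow assignment:
  0 → 1: 9/9
  1 → 2: 9/12
  2 → 3: 9/16
  3 → 4: 9/18
  4 → 8: 9/14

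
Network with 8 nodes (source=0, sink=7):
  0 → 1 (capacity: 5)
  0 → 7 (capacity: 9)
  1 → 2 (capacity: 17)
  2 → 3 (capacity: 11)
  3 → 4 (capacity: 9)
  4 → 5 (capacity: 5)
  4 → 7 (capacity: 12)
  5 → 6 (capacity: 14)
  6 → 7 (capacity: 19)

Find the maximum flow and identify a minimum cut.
Max flow = 14, Min cut edges: (0,1), (0,7)

Maximum flow: 14
Minimum cut: (0,1), (0,7)
Partition: S = [0], T = [1, 2, 3, 4, 5, 6, 7]

Max-flow min-cut theorem verified: both equal 14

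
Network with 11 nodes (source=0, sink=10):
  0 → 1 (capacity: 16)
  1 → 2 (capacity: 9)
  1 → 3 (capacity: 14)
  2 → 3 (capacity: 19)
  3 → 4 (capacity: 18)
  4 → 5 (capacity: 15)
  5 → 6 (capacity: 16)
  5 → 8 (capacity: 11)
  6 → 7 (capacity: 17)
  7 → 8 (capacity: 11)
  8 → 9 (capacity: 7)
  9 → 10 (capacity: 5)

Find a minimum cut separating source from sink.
Min cut value = 5, edges: (9,10)

Min cut value: 5
Partition: S = [0, 1, 2, 3, 4, 5, 6, 7, 8, 9], T = [10]
Cut edges: (9,10)

By max-flow min-cut theorem, max flow = min cut = 5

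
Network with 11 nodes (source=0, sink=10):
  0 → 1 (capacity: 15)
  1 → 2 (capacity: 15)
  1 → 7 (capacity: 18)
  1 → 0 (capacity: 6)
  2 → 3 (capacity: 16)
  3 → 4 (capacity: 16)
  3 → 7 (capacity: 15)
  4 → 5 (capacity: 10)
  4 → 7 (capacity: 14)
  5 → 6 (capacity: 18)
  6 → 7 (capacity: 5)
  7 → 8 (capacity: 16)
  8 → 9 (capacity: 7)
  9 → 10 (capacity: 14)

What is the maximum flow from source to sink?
Maximum flow = 7

Max flow: 7

Flow assignment:
  0 → 1: 7/15
  1 → 7: 7/18
  7 → 8: 7/16
  8 → 9: 7/7
  9 → 10: 7/14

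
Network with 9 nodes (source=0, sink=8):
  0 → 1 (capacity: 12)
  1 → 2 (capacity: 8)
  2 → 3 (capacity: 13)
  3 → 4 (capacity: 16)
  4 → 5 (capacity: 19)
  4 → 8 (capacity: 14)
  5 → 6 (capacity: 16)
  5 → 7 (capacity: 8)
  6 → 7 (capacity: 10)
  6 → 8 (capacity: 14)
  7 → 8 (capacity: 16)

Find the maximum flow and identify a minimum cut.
Max flow = 8, Min cut edges: (1,2)

Maximum flow: 8
Minimum cut: (1,2)
Partition: S = [0, 1], T = [2, 3, 4, 5, 6, 7, 8]

Max-flow min-cut theorem verified: both equal 8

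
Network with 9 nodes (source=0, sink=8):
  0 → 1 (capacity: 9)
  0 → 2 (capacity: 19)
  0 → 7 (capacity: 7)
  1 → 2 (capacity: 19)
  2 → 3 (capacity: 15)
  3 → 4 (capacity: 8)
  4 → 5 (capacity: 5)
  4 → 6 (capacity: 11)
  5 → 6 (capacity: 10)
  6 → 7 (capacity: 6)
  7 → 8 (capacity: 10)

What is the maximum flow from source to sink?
Maximum flow = 10

Max flow: 10

Flow assignment:
  0 → 2: 6/19
  0 → 7: 4/7
  2 → 3: 6/15
  3 → 4: 6/8
  4 → 6: 6/11
  6 → 7: 6/6
  7 → 8: 10/10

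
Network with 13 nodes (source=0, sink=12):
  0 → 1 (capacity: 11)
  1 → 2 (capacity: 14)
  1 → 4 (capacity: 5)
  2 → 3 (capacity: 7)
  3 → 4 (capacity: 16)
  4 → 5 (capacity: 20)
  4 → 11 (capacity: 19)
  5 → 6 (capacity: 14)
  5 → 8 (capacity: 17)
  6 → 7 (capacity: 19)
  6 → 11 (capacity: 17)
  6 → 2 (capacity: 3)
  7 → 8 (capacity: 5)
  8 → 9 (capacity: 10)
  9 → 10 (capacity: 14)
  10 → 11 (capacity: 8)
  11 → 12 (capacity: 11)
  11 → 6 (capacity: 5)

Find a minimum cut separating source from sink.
Min cut value = 11, edges: (11,12)

Min cut value: 11
Partition: S = [0, 1, 2, 3, 4, 5, 6, 7, 8, 9, 10, 11], T = [12]
Cut edges: (11,12)

By max-flow min-cut theorem, max flow = min cut = 11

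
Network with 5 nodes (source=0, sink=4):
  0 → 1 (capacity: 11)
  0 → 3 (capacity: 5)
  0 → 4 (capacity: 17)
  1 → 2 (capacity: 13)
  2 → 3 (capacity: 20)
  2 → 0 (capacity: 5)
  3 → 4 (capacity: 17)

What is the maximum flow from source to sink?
Maximum flow = 33

Max flow: 33

Flow assignment:
  0 → 1: 11/11
  0 → 3: 5/5
  0 → 4: 17/17
  1 → 2: 11/13
  2 → 3: 11/20
  3 → 4: 16/17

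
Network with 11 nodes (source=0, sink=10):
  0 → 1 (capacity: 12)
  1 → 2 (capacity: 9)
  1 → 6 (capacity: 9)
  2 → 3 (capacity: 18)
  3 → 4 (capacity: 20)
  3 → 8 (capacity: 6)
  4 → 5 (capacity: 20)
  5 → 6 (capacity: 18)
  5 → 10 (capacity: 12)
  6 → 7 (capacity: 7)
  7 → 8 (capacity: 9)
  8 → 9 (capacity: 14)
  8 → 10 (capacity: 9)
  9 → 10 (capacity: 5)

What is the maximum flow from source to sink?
Maximum flow = 12

Max flow: 12

Flow assignment:
  0 → 1: 12/12
  1 → 2: 9/9
  1 → 6: 3/9
  2 → 3: 9/18
  3 → 4: 3/20
  3 → 8: 6/6
  4 → 5: 3/20
  5 → 10: 3/12
  6 → 7: 3/7
  7 → 8: 3/9
  8 → 10: 9/9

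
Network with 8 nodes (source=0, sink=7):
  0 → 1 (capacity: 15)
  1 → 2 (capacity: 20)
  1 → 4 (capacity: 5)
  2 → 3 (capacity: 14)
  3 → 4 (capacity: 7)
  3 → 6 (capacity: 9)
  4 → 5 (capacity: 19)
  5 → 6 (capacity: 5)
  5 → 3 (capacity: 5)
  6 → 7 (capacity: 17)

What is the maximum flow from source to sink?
Maximum flow = 14

Max flow: 14

Flow assignment:
  0 → 1: 14/15
  1 → 2: 14/20
  2 → 3: 14/14
  3 → 4: 5/7
  3 → 6: 9/9
  4 → 5: 5/19
  5 → 6: 5/5
  6 → 7: 14/17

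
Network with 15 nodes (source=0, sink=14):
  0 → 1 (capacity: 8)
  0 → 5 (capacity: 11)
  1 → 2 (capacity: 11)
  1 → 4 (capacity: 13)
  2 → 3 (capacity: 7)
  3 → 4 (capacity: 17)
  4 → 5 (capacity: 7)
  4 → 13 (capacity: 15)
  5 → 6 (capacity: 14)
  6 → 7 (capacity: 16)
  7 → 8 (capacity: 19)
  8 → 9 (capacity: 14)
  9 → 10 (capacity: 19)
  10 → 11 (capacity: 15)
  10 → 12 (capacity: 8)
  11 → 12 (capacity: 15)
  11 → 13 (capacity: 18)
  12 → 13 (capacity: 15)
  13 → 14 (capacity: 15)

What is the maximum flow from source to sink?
Maximum flow = 15

Max flow: 15

Flow assignment:
  0 → 1: 4/8
  0 → 5: 11/11
  1 → 4: 4/13
  4 → 13: 4/15
  5 → 6: 11/14
  6 → 7: 11/16
  7 → 8: 11/19
  8 → 9: 11/14
  9 → 10: 11/19
  10 → 11: 11/15
  11 → 13: 11/18
  13 → 14: 15/15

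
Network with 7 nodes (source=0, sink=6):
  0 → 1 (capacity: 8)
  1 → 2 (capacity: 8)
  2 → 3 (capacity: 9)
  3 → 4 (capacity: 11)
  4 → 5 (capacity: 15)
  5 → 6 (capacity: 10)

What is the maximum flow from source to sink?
Maximum flow = 8

Max flow: 8

Flow assignment:
  0 → 1: 8/8
  1 → 2: 8/8
  2 → 3: 8/9
  3 → 4: 8/11
  4 → 5: 8/15
  5 → 6: 8/10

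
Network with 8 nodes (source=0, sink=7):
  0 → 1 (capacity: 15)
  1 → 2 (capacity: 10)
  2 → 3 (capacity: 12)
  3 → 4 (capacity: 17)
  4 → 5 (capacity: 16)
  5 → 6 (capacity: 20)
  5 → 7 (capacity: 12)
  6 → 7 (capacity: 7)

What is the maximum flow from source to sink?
Maximum flow = 10

Max flow: 10

Flow assignment:
  0 → 1: 10/15
  1 → 2: 10/10
  2 → 3: 10/12
  3 → 4: 10/17
  4 → 5: 10/16
  5 → 7: 10/12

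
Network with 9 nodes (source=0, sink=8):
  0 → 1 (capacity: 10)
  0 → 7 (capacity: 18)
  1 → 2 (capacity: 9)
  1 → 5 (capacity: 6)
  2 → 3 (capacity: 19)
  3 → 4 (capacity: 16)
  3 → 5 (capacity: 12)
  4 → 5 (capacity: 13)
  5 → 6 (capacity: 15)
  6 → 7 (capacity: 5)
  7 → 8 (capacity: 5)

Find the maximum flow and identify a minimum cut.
Max flow = 5, Min cut edges: (7,8)

Maximum flow: 5
Minimum cut: (7,8)
Partition: S = [0, 1, 2, 3, 4, 5, 6, 7], T = [8]

Max-flow min-cut theorem verified: both equal 5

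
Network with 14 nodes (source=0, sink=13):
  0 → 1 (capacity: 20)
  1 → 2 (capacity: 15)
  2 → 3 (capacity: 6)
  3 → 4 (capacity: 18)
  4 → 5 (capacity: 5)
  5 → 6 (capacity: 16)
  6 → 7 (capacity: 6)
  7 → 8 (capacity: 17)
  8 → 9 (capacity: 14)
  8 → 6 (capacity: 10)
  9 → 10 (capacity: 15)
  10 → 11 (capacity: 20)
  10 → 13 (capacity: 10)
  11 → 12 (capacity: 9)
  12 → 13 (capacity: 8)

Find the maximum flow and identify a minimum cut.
Max flow = 5, Min cut edges: (4,5)

Maximum flow: 5
Minimum cut: (4,5)
Partition: S = [0, 1, 2, 3, 4], T = [5, 6, 7, 8, 9, 10, 11, 12, 13]

Max-flow min-cut theorem verified: both equal 5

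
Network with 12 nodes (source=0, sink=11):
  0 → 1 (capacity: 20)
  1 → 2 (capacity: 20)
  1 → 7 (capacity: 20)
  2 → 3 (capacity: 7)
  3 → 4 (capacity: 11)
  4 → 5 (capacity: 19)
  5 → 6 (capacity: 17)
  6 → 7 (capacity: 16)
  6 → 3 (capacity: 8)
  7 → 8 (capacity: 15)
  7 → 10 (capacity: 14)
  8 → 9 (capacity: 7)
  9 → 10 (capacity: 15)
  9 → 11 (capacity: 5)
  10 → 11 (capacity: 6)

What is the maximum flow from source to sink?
Maximum flow = 11

Max flow: 11

Flow assignment:
  0 → 1: 11/20
  1 → 7: 11/20
  7 → 8: 6/15
  7 → 10: 5/14
  8 → 9: 6/7
  9 → 10: 1/15
  9 → 11: 5/5
  10 → 11: 6/6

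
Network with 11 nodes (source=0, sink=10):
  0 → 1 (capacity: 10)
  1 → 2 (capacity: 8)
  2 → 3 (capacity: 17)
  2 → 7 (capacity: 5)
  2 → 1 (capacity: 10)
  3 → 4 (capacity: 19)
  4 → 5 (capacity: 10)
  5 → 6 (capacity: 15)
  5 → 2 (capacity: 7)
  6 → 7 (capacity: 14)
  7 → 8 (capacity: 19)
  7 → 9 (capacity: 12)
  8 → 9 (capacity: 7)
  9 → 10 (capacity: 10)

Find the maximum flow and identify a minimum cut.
Max flow = 8, Min cut edges: (1,2)

Maximum flow: 8
Minimum cut: (1,2)
Partition: S = [0, 1], T = [2, 3, 4, 5, 6, 7, 8, 9, 10]

Max-flow min-cut theorem verified: both equal 8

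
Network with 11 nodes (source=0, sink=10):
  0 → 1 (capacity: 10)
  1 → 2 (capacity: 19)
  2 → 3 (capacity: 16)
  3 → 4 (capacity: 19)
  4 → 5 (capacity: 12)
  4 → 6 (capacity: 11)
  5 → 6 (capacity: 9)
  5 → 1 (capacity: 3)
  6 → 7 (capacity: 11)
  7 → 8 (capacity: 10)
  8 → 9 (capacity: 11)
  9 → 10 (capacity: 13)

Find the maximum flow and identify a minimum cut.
Max flow = 10, Min cut edges: (7,8)

Maximum flow: 10
Minimum cut: (7,8)
Partition: S = [0, 1, 2, 3, 4, 5, 6, 7], T = [8, 9, 10]

Max-flow min-cut theorem verified: both equal 10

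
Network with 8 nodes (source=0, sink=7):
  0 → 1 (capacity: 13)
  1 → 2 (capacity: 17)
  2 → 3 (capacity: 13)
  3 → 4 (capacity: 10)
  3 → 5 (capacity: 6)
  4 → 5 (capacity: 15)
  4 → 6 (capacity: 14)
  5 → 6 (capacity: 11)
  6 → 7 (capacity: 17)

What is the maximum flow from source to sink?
Maximum flow = 13

Max flow: 13

Flow assignment:
  0 → 1: 13/13
  1 → 2: 13/17
  2 → 3: 13/13
  3 → 4: 10/10
  3 → 5: 3/6
  4 → 6: 10/14
  5 → 6: 3/11
  6 → 7: 13/17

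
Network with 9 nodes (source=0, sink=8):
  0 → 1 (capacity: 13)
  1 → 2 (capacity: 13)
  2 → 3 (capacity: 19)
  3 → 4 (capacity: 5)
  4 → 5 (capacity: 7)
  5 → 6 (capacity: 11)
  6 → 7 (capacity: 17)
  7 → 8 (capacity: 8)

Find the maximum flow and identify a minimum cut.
Max flow = 5, Min cut edges: (3,4)

Maximum flow: 5
Minimum cut: (3,4)
Partition: S = [0, 1, 2, 3], T = [4, 5, 6, 7, 8]

Max-flow min-cut theorem verified: both equal 5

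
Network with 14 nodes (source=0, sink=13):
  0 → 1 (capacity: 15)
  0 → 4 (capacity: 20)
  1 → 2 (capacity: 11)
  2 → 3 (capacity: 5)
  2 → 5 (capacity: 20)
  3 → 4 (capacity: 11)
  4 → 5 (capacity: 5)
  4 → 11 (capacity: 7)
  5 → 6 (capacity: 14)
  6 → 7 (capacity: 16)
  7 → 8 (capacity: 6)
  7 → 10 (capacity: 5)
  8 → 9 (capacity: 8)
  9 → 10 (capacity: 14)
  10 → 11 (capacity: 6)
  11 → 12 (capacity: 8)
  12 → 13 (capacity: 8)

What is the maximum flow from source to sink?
Maximum flow = 8

Max flow: 8

Flow assignment:
  0 → 1: 6/15
  0 → 4: 2/20
  1 → 2: 6/11
  2 → 5: 6/20
  4 → 11: 2/7
  5 → 6: 6/14
  6 → 7: 6/16
  7 → 8: 6/6
  8 → 9: 6/8
  9 → 10: 6/14
  10 → 11: 6/6
  11 → 12: 8/8
  12 → 13: 8/8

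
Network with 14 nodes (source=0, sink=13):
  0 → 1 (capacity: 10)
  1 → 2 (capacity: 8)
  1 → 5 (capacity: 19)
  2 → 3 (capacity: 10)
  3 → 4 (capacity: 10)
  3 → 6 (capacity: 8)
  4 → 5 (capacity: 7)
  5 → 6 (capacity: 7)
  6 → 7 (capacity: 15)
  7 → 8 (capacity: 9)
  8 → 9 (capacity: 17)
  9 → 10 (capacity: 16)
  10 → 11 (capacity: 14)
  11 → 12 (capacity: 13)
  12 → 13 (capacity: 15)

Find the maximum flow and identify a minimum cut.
Max flow = 9, Min cut edges: (7,8)

Maximum flow: 9
Minimum cut: (7,8)
Partition: S = [0, 1, 2, 3, 4, 5, 6, 7], T = [8, 9, 10, 11, 12, 13]

Max-flow min-cut theorem verified: both equal 9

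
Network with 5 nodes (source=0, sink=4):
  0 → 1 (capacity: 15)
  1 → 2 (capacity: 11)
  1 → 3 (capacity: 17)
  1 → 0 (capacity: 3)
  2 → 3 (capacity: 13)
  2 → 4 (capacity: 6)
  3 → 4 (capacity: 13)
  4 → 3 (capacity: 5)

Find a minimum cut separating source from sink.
Min cut value = 15, edges: (0,1)

Min cut value: 15
Partition: S = [0], T = [1, 2, 3, 4]
Cut edges: (0,1)

By max-flow min-cut theorem, max flow = min cut = 15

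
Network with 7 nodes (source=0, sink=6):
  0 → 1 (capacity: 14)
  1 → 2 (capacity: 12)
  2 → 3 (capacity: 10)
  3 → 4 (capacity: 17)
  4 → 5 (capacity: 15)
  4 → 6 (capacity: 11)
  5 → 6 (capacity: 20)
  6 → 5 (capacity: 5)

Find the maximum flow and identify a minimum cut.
Max flow = 10, Min cut edges: (2,3)

Maximum flow: 10
Minimum cut: (2,3)
Partition: S = [0, 1, 2], T = [3, 4, 5, 6]

Max-flow min-cut theorem verified: both equal 10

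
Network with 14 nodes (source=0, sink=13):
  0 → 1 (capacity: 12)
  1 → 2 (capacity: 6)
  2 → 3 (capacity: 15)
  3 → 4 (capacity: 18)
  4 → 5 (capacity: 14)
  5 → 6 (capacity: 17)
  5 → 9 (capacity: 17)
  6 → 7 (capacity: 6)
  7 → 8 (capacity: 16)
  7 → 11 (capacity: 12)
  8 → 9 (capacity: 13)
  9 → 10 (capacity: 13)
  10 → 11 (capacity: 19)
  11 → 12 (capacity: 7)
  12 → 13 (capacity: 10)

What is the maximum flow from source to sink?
Maximum flow = 6

Max flow: 6

Flow assignment:
  0 → 1: 6/12
  1 → 2: 6/6
  2 → 3: 6/15
  3 → 4: 6/18
  4 → 5: 6/14
  5 → 6: 6/17
  6 → 7: 6/6
  7 → 11: 6/12
  11 → 12: 6/7
  12 → 13: 6/10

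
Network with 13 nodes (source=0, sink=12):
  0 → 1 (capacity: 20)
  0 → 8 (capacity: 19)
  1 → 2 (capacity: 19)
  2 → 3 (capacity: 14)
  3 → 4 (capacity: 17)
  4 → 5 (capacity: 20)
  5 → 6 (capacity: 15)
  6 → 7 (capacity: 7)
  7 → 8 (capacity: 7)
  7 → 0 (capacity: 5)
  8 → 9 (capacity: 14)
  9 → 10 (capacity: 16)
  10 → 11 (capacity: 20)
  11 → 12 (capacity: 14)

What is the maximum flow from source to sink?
Maximum flow = 14

Max flow: 14

Flow assignment:
  0 → 1: 7/20
  0 → 8: 12/19
  1 → 2: 7/19
  2 → 3: 7/14
  3 → 4: 7/17
  4 → 5: 7/20
  5 → 6: 7/15
  6 → 7: 7/7
  7 → 8: 2/7
  7 → 0: 5/5
  8 → 9: 14/14
  9 → 10: 14/16
  10 → 11: 14/20
  11 → 12: 14/14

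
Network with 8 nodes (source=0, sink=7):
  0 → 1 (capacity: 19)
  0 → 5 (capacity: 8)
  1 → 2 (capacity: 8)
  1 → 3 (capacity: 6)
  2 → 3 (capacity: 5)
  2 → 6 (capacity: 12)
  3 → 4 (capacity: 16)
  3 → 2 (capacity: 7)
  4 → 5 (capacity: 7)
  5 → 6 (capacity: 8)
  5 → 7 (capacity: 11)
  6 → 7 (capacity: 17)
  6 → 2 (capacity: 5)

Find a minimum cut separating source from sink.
Min cut value = 22, edges: (0,5), (1,2), (1,3)

Min cut value: 22
Partition: S = [0, 1], T = [2, 3, 4, 5, 6, 7]
Cut edges: (0,5), (1,2), (1,3)

By max-flow min-cut theorem, max flow = min cut = 22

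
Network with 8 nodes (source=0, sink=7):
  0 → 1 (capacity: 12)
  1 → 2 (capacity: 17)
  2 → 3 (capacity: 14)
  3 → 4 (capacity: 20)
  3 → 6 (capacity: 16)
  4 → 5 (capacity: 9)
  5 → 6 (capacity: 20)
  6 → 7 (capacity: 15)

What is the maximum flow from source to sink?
Maximum flow = 12

Max flow: 12

Flow assignment:
  0 → 1: 12/12
  1 → 2: 12/17
  2 → 3: 12/14
  3 → 6: 12/16
  6 → 7: 12/15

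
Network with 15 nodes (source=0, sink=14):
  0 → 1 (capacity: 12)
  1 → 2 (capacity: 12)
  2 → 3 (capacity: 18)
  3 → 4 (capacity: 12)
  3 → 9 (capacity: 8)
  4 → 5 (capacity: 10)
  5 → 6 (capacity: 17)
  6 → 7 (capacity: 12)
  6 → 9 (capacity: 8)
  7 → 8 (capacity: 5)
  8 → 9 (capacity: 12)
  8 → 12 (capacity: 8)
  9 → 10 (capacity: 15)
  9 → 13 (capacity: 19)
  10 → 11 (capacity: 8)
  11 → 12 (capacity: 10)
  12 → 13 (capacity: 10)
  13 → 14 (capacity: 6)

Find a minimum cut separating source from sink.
Min cut value = 6, edges: (13,14)

Min cut value: 6
Partition: S = [0, 1, 2, 3, 4, 5, 6, 7, 8, 9, 10, 11, 12, 13], T = [14]
Cut edges: (13,14)

By max-flow min-cut theorem, max flow = min cut = 6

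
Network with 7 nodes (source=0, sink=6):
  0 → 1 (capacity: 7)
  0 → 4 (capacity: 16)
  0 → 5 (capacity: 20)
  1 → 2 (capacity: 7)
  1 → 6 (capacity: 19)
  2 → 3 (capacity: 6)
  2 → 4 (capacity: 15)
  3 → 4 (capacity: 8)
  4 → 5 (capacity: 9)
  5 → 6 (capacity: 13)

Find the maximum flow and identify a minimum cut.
Max flow = 20, Min cut edges: (0,1), (5,6)

Maximum flow: 20
Minimum cut: (0,1), (5,6)
Partition: S = [0, 2, 3, 4, 5], T = [1, 6]

Max-flow min-cut theorem verified: both equal 20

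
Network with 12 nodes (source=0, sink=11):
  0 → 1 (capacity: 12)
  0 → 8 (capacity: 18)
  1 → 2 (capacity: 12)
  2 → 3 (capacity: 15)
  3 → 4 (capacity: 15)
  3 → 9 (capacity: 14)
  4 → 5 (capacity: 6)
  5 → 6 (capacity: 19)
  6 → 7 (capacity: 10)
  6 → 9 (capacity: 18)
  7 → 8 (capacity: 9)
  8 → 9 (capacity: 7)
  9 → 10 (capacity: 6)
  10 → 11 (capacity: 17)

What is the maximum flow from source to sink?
Maximum flow = 6

Max flow: 6

Flow assignment:
  0 → 1: 6/12
  1 → 2: 6/12
  2 → 3: 6/15
  3 → 9: 6/14
  9 → 10: 6/6
  10 → 11: 6/17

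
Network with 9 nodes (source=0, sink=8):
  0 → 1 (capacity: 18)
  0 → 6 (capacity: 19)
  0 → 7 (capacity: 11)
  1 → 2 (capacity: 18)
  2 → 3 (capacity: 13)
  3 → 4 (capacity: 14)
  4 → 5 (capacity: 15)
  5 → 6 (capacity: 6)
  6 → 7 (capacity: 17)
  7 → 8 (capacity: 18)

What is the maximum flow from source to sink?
Maximum flow = 18

Max flow: 18

Flow assignment:
  0 → 1: 6/18
  0 → 6: 11/19
  0 → 7: 1/11
  1 → 2: 6/18
  2 → 3: 6/13
  3 → 4: 6/14
  4 → 5: 6/15
  5 → 6: 6/6
  6 → 7: 17/17
  7 → 8: 18/18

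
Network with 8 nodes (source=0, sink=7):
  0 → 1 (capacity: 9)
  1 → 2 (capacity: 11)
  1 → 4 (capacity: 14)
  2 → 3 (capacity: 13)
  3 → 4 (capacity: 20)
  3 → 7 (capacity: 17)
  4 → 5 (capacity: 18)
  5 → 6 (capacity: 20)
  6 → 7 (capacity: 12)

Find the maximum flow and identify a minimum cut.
Max flow = 9, Min cut edges: (0,1)

Maximum flow: 9
Minimum cut: (0,1)
Partition: S = [0], T = [1, 2, 3, 4, 5, 6, 7]

Max-flow min-cut theorem verified: both equal 9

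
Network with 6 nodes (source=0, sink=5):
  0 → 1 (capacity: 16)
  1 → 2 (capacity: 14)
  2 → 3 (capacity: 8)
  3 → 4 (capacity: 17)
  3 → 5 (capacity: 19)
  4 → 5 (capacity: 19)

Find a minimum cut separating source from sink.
Min cut value = 8, edges: (2,3)

Min cut value: 8
Partition: S = [0, 1, 2], T = [3, 4, 5]
Cut edges: (2,3)

By max-flow min-cut theorem, max flow = min cut = 8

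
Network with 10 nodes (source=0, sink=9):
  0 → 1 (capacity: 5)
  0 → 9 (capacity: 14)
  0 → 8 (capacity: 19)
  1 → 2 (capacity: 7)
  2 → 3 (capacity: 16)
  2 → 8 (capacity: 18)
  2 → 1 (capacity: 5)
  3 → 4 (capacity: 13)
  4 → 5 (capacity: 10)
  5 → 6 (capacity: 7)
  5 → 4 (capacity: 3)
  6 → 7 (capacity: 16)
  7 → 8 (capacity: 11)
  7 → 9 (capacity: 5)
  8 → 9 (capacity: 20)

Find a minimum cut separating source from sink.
Min cut value = 38, edges: (0,1), (0,9), (0,8)

Min cut value: 38
Partition: S = [0], T = [1, 2, 3, 4, 5, 6, 7, 8, 9]
Cut edges: (0,1), (0,9), (0,8)

By max-flow min-cut theorem, max flow = min cut = 38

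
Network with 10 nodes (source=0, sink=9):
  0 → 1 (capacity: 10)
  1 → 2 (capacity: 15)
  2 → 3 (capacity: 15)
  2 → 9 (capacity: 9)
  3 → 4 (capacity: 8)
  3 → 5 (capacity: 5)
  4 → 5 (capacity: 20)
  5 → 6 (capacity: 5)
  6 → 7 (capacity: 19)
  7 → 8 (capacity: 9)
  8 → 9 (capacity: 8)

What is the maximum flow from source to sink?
Maximum flow = 10

Max flow: 10

Flow assignment:
  0 → 1: 10/10
  1 → 2: 10/15
  2 → 3: 1/15
  2 → 9: 9/9
  3 → 5: 1/5
  5 → 6: 1/5
  6 → 7: 1/19
  7 → 8: 1/9
  8 → 9: 1/8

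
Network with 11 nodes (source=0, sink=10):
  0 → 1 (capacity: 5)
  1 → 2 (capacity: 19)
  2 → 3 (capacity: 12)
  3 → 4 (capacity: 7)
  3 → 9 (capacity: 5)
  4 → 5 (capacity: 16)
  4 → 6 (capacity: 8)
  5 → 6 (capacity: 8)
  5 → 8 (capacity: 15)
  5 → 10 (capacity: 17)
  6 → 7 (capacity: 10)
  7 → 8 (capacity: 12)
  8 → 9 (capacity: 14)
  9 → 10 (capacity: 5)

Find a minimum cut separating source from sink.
Min cut value = 5, edges: (0,1)

Min cut value: 5
Partition: S = [0], T = [1, 2, 3, 4, 5, 6, 7, 8, 9, 10]
Cut edges: (0,1)

By max-flow min-cut theorem, max flow = min cut = 5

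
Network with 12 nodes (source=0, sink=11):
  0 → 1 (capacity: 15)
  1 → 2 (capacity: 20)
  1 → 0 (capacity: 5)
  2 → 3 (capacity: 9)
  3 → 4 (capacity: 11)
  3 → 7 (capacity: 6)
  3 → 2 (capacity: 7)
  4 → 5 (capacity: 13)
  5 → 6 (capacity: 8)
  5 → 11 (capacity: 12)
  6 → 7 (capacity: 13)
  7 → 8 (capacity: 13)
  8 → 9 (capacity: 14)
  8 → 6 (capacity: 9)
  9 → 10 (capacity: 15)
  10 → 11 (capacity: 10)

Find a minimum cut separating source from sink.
Min cut value = 9, edges: (2,3)

Min cut value: 9
Partition: S = [0, 1, 2], T = [3, 4, 5, 6, 7, 8, 9, 10, 11]
Cut edges: (2,3)

By max-flow min-cut theorem, max flow = min cut = 9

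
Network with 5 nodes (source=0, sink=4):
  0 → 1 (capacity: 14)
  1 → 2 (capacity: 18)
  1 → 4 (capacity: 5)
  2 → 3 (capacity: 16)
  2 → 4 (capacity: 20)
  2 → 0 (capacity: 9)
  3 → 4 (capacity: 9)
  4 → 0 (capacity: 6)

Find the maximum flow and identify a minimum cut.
Max flow = 14, Min cut edges: (0,1)

Maximum flow: 14
Minimum cut: (0,1)
Partition: S = [0], T = [1, 2, 3, 4]

Max-flow min-cut theorem verified: both equal 14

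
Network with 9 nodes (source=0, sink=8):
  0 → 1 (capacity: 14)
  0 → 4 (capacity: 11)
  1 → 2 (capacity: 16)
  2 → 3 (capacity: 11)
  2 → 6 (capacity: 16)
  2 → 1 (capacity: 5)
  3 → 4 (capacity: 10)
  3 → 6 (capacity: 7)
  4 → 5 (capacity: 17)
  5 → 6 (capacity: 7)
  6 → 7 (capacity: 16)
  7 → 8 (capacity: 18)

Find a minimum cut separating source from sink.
Min cut value = 16, edges: (6,7)

Min cut value: 16
Partition: S = [0, 1, 2, 3, 4, 5, 6], T = [7, 8]
Cut edges: (6,7)

By max-flow min-cut theorem, max flow = min cut = 16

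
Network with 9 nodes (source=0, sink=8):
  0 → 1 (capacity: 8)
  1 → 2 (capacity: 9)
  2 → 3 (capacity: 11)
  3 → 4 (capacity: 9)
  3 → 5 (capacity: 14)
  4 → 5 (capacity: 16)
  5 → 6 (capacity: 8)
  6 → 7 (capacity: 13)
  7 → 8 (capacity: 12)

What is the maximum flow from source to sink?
Maximum flow = 8

Max flow: 8

Flow assignment:
  0 → 1: 8/8
  1 → 2: 8/9
  2 → 3: 8/11
  3 → 5: 8/14
  5 → 6: 8/8
  6 → 7: 8/13
  7 → 8: 8/12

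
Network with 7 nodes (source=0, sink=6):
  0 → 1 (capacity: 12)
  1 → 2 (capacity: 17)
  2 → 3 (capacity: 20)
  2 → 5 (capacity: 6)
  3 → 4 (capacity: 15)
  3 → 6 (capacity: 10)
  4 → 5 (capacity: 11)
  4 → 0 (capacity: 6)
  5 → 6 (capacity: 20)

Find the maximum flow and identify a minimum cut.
Max flow = 12, Min cut edges: (0,1)

Maximum flow: 12
Minimum cut: (0,1)
Partition: S = [0], T = [1, 2, 3, 4, 5, 6]

Max-flow min-cut theorem verified: both equal 12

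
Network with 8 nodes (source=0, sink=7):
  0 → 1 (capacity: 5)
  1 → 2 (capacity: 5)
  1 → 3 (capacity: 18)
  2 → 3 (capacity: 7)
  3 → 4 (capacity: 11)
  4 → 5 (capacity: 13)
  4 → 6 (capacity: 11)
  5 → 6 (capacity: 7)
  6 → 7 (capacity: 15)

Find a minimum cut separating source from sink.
Min cut value = 5, edges: (0,1)

Min cut value: 5
Partition: S = [0], T = [1, 2, 3, 4, 5, 6, 7]
Cut edges: (0,1)

By max-flow min-cut theorem, max flow = min cut = 5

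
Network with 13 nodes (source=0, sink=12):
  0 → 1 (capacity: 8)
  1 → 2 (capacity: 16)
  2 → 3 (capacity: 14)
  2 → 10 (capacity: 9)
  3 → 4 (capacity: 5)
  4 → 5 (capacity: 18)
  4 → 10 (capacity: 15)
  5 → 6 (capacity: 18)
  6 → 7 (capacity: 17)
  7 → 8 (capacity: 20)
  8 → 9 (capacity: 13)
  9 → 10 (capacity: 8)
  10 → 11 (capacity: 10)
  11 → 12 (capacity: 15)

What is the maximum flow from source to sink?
Maximum flow = 8

Max flow: 8

Flow assignment:
  0 → 1: 8/8
  1 → 2: 8/16
  2 → 10: 8/9
  10 → 11: 8/10
  11 → 12: 8/15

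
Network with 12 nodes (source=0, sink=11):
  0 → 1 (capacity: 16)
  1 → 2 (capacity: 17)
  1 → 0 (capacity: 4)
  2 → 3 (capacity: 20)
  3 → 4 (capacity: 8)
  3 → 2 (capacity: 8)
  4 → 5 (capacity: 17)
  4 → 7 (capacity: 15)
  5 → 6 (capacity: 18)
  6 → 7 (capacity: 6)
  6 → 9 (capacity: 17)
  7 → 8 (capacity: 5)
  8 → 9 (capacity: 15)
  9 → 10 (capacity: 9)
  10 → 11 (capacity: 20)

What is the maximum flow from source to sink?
Maximum flow = 8

Max flow: 8

Flow assignment:
  0 → 1: 8/16
  1 → 2: 8/17
  2 → 3: 8/20
  3 → 4: 8/8
  4 → 5: 8/17
  5 → 6: 8/18
  6 → 9: 8/17
  9 → 10: 8/9
  10 → 11: 8/20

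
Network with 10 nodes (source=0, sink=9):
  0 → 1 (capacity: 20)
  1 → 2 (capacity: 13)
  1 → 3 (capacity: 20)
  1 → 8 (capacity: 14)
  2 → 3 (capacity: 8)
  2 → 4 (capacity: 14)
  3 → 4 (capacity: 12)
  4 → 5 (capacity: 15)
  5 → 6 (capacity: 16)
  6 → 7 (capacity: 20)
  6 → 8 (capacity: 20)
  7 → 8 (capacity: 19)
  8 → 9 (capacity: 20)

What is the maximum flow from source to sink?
Maximum flow = 20

Max flow: 20

Flow assignment:
  0 → 1: 20/20
  1 → 2: 6/13
  1 → 8: 14/14
  2 → 4: 6/14
  4 → 5: 6/15
  5 → 6: 6/16
  6 → 8: 6/20
  8 → 9: 20/20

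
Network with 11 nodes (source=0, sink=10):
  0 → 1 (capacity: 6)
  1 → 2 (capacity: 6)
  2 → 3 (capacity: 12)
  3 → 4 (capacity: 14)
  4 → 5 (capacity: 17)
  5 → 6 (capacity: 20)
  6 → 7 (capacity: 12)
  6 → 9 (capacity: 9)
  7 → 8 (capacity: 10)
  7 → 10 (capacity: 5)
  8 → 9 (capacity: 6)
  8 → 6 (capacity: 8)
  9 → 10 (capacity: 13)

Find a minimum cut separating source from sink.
Min cut value = 6, edges: (1,2)

Min cut value: 6
Partition: S = [0, 1], T = [2, 3, 4, 5, 6, 7, 8, 9, 10]
Cut edges: (1,2)

By max-flow min-cut theorem, max flow = min cut = 6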